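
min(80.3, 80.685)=80.3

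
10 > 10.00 False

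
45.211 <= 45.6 True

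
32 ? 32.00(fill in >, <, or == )==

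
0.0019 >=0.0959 False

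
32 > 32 False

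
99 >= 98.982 True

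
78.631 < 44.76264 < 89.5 False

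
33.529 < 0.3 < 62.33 False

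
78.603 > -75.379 True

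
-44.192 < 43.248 True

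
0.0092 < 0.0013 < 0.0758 False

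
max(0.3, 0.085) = 0.3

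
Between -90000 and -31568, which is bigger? -31568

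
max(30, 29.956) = 30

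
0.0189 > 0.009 True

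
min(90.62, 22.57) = 22.57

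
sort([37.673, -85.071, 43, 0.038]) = [-85.071, 0.038, 37.673, 43]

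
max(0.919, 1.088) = 1.088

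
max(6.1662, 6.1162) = 6.1662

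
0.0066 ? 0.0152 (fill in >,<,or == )<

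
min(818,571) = 571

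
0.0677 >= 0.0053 True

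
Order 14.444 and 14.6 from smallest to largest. 14.444, 14.6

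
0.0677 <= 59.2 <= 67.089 True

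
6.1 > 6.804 False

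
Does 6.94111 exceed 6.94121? No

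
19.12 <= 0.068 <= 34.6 False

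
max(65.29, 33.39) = 65.29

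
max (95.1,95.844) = 95.844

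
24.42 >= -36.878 True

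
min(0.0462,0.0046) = 0.0046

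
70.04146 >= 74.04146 False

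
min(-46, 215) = -46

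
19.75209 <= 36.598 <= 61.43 True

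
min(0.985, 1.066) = 0.985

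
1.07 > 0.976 True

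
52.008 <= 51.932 False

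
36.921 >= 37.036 False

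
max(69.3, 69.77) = 69.77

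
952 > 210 True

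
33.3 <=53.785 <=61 True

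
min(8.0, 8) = 8.0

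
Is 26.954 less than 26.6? No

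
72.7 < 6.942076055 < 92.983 False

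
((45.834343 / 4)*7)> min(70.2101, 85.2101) True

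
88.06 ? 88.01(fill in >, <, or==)>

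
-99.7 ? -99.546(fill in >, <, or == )<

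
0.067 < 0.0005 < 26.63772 False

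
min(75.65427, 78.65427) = 75.65427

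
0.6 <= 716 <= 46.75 False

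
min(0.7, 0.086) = 0.086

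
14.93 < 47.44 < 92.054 True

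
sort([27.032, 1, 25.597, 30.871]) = [1, 25.597, 27.032, 30.871]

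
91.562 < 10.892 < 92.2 False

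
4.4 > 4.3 True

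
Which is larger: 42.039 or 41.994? 42.039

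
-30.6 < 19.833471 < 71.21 True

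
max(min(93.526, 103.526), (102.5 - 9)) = 93.526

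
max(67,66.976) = 67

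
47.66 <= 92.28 True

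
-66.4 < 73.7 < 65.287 False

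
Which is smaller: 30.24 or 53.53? 30.24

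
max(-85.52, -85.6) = -85.52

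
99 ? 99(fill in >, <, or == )==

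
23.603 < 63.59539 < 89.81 True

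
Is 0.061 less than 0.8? Yes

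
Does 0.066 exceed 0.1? No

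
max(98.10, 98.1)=98.1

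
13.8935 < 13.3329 False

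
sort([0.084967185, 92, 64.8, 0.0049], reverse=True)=[92, 64.8, 0.084967185, 0.0049]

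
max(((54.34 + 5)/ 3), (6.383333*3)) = 19.78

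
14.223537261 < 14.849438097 True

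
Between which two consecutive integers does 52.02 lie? 52 and 53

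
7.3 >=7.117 True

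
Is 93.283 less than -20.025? No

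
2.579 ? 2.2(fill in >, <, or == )>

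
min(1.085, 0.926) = 0.926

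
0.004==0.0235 False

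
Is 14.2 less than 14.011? No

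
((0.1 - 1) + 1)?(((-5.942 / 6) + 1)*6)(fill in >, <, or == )>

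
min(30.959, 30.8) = 30.8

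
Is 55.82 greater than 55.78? Yes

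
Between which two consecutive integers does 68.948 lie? 68 and 69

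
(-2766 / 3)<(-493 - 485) False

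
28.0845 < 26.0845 False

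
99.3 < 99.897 True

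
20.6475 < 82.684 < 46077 True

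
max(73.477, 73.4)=73.477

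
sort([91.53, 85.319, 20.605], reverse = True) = [91.53, 85.319, 20.605]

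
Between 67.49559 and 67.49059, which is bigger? 67.49559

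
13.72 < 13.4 False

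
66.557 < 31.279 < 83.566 False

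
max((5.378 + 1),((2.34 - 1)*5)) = 6.7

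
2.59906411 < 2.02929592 False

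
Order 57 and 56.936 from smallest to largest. 56.936, 57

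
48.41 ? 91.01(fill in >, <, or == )<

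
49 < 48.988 False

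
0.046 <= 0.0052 False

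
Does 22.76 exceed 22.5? Yes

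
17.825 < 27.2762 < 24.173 False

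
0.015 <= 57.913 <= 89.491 True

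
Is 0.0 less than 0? No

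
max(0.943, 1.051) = 1.051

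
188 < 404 True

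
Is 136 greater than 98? Yes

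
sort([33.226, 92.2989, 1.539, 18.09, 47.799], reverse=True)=[92.2989, 47.799, 33.226, 18.09, 1.539]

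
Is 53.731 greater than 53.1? Yes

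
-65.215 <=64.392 True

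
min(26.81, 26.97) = 26.81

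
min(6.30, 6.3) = 6.30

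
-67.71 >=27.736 False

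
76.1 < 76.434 True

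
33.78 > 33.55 True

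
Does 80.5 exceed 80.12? Yes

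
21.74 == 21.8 False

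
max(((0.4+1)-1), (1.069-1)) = 0.4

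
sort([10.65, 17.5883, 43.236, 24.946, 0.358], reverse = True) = [43.236, 24.946, 17.5883, 10.65, 0.358]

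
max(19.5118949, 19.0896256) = 19.5118949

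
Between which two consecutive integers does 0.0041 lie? 0 and 1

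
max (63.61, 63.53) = 63.61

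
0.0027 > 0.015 False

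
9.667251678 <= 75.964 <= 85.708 True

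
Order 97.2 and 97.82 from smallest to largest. 97.2, 97.82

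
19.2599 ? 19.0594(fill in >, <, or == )>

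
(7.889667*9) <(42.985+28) False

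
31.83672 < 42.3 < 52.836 True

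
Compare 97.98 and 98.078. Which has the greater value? 98.078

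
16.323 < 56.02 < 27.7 False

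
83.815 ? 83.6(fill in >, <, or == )>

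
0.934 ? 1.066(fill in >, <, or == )<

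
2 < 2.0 False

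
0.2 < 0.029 False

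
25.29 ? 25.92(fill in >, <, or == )<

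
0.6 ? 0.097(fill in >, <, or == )>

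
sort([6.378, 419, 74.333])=[6.378, 74.333, 419]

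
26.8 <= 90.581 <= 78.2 False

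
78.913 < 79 True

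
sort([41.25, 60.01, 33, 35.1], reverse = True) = [60.01, 41.25, 35.1, 33]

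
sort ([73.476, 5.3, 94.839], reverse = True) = [94.839, 73.476, 5.3]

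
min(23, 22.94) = 22.94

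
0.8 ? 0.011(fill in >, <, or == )>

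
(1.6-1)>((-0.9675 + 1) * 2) True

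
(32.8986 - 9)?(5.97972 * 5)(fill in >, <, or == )<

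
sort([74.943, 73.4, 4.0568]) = [4.0568, 73.4, 74.943]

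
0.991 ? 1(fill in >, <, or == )<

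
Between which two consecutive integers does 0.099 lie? 0 and 1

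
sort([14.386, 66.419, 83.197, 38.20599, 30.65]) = [14.386, 30.65, 38.20599, 66.419, 83.197]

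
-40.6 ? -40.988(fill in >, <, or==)>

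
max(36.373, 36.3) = 36.373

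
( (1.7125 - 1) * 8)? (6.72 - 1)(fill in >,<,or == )<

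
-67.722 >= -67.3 False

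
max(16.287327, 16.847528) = 16.847528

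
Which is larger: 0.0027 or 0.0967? 0.0967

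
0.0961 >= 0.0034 True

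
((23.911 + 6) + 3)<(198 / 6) True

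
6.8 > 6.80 False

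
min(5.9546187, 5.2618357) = 5.2618357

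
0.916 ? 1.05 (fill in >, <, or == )<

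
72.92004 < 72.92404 True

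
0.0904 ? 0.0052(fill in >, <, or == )>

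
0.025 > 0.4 False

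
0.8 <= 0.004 False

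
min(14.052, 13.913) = 13.913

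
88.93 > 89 False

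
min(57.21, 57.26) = 57.21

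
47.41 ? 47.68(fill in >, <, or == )<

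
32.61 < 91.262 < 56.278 False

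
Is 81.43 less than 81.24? No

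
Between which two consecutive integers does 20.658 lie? 20 and 21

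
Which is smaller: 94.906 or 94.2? 94.2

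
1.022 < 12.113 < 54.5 True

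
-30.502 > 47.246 False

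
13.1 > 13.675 False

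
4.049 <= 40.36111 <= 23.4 False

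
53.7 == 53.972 False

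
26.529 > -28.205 True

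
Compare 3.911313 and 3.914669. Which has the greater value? 3.914669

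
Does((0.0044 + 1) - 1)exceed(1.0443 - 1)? No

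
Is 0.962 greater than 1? No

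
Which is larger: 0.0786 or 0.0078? 0.0786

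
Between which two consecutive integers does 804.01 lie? 804 and 805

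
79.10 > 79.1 False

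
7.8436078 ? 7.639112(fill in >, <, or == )>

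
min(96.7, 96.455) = 96.455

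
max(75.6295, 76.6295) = 76.6295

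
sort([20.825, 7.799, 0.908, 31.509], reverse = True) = [31.509, 20.825, 7.799, 0.908]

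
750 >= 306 True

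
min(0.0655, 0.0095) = 0.0095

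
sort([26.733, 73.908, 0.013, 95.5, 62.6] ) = [0.013, 26.733, 62.6, 73.908, 95.5]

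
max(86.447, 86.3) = 86.447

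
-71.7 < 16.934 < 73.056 True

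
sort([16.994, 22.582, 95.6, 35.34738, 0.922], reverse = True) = [95.6, 35.34738, 22.582, 16.994, 0.922]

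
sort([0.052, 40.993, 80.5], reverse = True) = [80.5, 40.993, 0.052]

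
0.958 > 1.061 False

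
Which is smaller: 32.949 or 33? 32.949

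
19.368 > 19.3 True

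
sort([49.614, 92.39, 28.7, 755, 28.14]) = [28.14, 28.7, 49.614, 92.39, 755]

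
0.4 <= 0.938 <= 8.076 True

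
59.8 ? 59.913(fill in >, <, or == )<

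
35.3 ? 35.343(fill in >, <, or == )<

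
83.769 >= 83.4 True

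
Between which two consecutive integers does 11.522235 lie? 11 and 12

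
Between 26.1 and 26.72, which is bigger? 26.72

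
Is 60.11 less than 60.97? Yes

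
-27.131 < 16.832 True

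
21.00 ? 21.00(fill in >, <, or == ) ==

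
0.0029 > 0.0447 False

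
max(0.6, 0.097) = 0.6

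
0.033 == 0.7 False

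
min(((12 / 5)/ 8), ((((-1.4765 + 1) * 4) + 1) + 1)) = 0.094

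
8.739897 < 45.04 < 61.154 True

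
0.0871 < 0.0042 False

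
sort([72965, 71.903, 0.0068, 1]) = [0.0068, 1, 71.903, 72965]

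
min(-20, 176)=-20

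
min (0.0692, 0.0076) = 0.0076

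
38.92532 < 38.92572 True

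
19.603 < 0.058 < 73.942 False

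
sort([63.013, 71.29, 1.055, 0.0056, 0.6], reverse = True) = [71.29, 63.013, 1.055, 0.6, 0.0056]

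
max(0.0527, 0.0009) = 0.0527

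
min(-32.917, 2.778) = -32.917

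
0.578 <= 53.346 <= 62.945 True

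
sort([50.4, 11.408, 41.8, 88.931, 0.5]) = [0.5, 11.408, 41.8, 50.4, 88.931]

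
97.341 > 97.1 True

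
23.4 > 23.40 False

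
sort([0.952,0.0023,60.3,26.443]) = [0.0023,0.952,26.443,60.3]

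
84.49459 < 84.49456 False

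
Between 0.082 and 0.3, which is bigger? 0.3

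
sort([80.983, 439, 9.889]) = [9.889, 80.983, 439]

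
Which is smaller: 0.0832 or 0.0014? 0.0014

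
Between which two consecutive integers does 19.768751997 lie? 19 and 20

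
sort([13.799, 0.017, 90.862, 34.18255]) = [0.017, 13.799, 34.18255, 90.862]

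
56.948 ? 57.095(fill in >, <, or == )<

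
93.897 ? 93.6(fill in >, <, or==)>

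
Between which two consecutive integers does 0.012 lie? 0 and 1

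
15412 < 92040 True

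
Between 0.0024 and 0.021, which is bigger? 0.021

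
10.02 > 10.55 False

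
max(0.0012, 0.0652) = 0.0652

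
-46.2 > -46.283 True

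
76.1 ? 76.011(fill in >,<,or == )>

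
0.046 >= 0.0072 True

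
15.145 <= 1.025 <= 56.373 False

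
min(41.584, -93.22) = -93.22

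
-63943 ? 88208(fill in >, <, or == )<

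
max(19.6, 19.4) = 19.6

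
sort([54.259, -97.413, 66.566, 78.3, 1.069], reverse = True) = [78.3, 66.566, 54.259, 1.069, -97.413]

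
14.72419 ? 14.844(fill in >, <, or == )<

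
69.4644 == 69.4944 False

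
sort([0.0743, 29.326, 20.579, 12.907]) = [0.0743, 12.907, 20.579, 29.326]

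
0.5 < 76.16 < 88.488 True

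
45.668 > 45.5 True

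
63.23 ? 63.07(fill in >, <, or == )>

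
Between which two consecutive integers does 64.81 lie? 64 and 65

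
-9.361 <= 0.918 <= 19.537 True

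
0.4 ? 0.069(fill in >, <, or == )>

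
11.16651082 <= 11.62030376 True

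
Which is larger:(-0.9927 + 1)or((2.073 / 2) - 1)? ((2.073 / 2) - 1)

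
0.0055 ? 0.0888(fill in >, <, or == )<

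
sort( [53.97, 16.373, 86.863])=[16.373, 53.97, 86.863]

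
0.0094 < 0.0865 True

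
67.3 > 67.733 False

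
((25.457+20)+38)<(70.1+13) False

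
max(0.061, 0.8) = 0.8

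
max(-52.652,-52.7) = -52.652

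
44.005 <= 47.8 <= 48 True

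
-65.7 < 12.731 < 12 False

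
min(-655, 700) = -655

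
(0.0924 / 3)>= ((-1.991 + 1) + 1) True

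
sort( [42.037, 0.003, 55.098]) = [0.003, 42.037, 55.098]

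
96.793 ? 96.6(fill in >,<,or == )>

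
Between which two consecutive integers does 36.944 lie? 36 and 37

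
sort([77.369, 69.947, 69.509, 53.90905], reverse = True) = [77.369, 69.947, 69.509, 53.90905]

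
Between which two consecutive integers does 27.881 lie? 27 and 28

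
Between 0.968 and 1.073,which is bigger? 1.073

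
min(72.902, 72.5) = 72.5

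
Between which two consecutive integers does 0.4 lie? 0 and 1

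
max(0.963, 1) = 1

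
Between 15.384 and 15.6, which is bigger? 15.6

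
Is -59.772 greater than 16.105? No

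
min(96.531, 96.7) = 96.531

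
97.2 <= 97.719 True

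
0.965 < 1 True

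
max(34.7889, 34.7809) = 34.7889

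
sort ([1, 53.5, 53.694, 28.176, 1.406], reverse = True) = [53.694, 53.5, 28.176, 1.406, 1]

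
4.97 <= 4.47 False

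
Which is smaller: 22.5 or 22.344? 22.344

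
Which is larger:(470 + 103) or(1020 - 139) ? (1020 - 139)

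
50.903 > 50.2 True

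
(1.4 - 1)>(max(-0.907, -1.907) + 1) True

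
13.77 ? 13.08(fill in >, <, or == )>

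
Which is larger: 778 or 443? 778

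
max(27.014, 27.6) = 27.6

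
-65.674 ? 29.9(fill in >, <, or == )<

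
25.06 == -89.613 False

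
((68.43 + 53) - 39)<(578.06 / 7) True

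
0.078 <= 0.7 True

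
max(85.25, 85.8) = 85.8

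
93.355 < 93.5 True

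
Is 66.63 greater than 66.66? No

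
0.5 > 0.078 True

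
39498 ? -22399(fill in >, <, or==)>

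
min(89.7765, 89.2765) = 89.2765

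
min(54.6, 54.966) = 54.6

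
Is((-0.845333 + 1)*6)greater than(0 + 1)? No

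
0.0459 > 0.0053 True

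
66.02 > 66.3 False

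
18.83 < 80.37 True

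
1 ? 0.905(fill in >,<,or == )>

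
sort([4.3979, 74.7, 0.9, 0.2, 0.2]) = [0.2, 0.2, 0.9, 4.3979, 74.7]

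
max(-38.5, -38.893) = -38.5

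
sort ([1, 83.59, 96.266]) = [1, 83.59, 96.266]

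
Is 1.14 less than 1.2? Yes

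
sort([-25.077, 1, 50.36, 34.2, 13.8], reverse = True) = [50.36, 34.2, 13.8, 1, -25.077]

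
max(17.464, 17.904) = 17.904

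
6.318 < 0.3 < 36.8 False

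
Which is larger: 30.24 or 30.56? 30.56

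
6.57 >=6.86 False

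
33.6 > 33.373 True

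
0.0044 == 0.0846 False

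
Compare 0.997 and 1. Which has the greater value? 1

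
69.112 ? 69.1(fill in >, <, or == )>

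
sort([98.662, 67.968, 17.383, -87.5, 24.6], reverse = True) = [98.662, 67.968, 24.6, 17.383, -87.5]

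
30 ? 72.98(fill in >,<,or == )<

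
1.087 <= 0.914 False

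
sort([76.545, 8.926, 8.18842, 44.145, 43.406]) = [8.18842, 8.926, 43.406, 44.145, 76.545]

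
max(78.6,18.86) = 78.6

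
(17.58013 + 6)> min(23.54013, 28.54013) True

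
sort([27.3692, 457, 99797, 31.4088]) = [27.3692, 31.4088, 457, 99797]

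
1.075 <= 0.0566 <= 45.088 False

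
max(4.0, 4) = 4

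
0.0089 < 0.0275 True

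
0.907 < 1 True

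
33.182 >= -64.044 True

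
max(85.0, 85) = 85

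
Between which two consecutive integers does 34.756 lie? 34 and 35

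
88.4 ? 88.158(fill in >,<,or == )>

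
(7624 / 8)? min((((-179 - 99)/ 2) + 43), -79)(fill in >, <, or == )>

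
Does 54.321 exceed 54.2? Yes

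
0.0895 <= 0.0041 False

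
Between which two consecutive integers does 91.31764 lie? 91 and 92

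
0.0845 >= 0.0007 True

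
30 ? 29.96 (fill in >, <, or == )>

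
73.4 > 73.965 False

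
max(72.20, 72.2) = 72.2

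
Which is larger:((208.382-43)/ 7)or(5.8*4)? ((208.382-43)/ 7)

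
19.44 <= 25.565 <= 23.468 False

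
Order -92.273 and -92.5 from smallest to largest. -92.5,-92.273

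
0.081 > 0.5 False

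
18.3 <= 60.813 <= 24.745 False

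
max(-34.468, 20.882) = 20.882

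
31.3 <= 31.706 True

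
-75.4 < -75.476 False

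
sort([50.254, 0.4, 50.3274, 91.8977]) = [0.4, 50.254, 50.3274, 91.8977]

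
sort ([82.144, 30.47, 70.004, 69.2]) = [30.47, 69.2, 70.004, 82.144]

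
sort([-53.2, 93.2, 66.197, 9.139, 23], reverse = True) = [93.2, 66.197, 23, 9.139, -53.2]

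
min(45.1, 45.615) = 45.1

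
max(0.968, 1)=1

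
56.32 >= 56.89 False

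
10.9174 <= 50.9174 True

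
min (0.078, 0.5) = 0.078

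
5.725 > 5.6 True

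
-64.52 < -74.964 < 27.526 False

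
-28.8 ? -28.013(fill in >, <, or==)<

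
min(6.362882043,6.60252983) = 6.362882043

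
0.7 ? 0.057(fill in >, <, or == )>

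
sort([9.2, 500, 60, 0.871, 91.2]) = [0.871, 9.2, 60, 91.2, 500]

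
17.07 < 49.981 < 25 False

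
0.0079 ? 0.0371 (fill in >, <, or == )<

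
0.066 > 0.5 False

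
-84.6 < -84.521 True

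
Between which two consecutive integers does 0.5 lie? 0 and 1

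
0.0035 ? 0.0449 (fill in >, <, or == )<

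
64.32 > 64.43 False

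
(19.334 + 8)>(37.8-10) False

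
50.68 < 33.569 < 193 False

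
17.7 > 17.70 False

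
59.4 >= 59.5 False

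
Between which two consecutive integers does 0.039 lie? 0 and 1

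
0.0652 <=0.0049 False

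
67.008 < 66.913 False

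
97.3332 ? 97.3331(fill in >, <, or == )>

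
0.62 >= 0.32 True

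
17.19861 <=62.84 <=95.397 True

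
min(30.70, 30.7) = 30.70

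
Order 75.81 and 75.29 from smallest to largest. 75.29, 75.81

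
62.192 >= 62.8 False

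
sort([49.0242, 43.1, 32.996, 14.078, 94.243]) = [14.078, 32.996, 43.1, 49.0242, 94.243]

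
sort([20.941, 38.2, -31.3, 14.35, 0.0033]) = [-31.3, 0.0033, 14.35, 20.941, 38.2]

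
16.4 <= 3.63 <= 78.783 False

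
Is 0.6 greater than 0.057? Yes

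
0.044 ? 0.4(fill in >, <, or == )<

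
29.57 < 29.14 False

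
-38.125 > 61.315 False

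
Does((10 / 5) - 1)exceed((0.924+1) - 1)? Yes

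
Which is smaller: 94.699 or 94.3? 94.3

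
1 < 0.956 False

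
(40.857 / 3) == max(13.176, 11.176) False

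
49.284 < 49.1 False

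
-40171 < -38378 True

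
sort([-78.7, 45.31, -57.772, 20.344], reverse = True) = [45.31, 20.344, -57.772, -78.7]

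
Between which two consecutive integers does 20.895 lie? 20 and 21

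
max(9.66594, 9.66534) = 9.66594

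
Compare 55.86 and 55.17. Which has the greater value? 55.86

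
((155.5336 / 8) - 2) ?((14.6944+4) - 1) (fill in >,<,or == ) <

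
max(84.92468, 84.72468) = 84.92468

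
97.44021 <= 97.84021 True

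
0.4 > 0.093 True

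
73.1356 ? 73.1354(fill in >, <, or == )>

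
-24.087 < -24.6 False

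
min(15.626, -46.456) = -46.456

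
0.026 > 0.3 False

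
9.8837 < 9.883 False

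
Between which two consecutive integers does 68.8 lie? 68 and 69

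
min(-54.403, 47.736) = -54.403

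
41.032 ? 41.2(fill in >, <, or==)<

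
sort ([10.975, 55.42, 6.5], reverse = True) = [55.42, 10.975, 6.5]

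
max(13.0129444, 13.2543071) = 13.2543071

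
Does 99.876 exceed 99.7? Yes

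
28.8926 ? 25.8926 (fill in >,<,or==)>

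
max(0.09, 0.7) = 0.7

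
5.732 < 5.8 True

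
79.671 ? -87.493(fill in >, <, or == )>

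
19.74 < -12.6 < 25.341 False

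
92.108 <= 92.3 True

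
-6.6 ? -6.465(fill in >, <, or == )<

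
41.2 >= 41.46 False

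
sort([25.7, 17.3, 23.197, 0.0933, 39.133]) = [0.0933, 17.3, 23.197, 25.7, 39.133]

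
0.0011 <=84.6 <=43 False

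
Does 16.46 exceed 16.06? Yes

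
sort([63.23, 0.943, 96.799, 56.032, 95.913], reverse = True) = [96.799, 95.913, 63.23, 56.032, 0.943]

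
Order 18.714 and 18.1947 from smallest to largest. 18.1947, 18.714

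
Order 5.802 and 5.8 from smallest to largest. 5.8, 5.802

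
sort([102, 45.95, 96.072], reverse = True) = [102, 96.072, 45.95]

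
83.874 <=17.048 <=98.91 False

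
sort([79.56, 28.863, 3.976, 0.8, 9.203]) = [0.8, 3.976, 9.203, 28.863, 79.56]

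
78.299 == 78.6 False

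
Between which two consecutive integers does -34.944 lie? -35 and -34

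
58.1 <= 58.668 True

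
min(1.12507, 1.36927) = 1.12507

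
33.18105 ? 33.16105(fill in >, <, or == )>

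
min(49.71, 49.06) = 49.06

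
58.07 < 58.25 True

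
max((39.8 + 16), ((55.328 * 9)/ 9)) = 55.8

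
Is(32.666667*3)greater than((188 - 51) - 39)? Yes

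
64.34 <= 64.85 True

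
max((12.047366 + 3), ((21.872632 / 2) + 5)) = 15.936316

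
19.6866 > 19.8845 False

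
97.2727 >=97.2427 True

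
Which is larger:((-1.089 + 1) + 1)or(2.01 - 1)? (2.01 - 1)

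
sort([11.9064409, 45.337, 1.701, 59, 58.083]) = [1.701, 11.9064409, 45.337, 58.083, 59]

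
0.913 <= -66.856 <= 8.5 False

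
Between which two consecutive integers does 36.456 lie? 36 and 37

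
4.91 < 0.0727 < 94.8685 False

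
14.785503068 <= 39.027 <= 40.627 True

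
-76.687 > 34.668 False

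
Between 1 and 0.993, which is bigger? 1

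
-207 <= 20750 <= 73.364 False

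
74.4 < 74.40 False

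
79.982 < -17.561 False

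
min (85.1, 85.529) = 85.1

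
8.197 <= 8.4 True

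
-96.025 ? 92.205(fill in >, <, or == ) <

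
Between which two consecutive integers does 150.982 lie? 150 and 151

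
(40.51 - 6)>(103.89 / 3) False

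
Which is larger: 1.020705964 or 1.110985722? 1.110985722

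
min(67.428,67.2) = 67.2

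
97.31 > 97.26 True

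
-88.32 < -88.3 True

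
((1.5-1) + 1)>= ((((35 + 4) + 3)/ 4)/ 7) True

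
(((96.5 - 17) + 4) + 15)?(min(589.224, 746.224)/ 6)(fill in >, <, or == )>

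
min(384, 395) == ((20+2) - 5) False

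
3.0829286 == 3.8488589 False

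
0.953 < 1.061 True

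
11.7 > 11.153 True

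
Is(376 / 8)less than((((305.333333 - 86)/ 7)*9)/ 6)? No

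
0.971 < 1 True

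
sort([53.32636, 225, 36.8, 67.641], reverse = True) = [225, 67.641, 53.32636, 36.8]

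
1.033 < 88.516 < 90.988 True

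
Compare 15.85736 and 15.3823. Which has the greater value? 15.85736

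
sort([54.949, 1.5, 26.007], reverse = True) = [54.949, 26.007, 1.5]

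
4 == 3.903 False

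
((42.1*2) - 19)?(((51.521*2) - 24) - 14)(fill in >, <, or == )>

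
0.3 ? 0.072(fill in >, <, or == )>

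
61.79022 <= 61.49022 False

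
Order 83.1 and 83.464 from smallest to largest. 83.1, 83.464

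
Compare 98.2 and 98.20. They are equal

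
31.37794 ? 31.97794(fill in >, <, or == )<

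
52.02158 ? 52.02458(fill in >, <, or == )<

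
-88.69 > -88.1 False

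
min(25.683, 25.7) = 25.683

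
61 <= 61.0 True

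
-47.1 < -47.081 True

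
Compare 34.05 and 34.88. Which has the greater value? 34.88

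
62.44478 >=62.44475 True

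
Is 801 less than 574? No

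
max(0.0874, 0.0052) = 0.0874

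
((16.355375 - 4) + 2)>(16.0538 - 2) True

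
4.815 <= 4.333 False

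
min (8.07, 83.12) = 8.07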